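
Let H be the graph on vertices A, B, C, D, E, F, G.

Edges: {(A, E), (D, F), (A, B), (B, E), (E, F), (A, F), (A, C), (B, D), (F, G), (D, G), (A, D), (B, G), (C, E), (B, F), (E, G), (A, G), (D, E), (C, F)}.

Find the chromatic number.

A, B, D, E, F, G are mutually adjacent (a clique of size 6), so at least 6 colors are needed.
6 colors suffice: color 1 → {A}; color 2 → {F}; color 3 → {E}; color 4 → {C, D}; color 5 → {G}; color 6 → {B}. No two adjacent vertices share a color.

6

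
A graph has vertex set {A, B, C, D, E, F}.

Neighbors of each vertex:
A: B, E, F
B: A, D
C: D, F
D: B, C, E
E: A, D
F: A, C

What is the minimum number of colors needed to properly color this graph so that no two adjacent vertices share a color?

3

The cycle C-D-B-A-F-C has odd length 5, so it cannot be 2-colored; at least 3 colors are needed.
One proper 3-coloring: A=1, B=2, C=2, D=1, E=2, F=3. No two adjacent vertices share a color.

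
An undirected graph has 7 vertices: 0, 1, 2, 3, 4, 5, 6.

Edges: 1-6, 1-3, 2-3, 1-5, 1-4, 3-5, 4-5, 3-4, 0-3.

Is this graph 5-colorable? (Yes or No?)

Yes

The chromatic number is 4. 1, 3, 4, 5 form a clique, so at least 4 colors are needed.
4 colors suffice: color red → {3, 6}; color blue → {0, 1, 2}; color green → {4}; color yellow → {5}.
Since 5 ≥ 4, a proper 5-coloring certainly exists.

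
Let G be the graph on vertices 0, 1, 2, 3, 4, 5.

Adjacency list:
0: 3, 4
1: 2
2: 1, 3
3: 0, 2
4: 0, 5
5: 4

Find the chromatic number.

2

2 and 3 are adjacent, so at least 2 colors are needed.
2 colors suffice: color red → {1, 3, 4}; color blue → {0, 2, 5}. Each edge has distinct colors on its endpoints.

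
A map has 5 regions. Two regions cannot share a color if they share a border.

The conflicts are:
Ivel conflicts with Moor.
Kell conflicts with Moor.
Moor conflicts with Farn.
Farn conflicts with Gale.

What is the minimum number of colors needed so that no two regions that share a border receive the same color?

Ivel and Moor conflict, so at least 2 colors are needed.
A valid assignment using 2 colors: Ivel=2, Kell=2, Moor=1, Farn=2, Gale=1. No two conflicting regions share a color.

2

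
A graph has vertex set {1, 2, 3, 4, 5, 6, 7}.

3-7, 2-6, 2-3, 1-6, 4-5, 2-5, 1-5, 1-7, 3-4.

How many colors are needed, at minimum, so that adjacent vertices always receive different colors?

The cycle 7-3-2-6-1-7 has odd length 5, so it cannot be 2-colored; at least 3 colors are needed.
One proper 3-coloring: 1=red, 2=red, 3=blue, 4=red, 5=blue, 6=blue, 7=green. No two adjacent vertices share a color.

3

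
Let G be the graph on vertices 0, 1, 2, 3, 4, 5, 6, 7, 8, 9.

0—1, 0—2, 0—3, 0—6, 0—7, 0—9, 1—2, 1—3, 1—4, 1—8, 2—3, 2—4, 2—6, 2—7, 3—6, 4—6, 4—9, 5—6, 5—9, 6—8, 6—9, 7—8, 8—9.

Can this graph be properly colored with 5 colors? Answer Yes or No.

The chromatic number is 4. 0, 1, 2, 3 are pairwise adjacent (a clique of size 4), so at least 4 colors are needed.
One proper 4-coloring: 0=green, 1=red, 2=blue, 3=yellow, 4=green, 5=green, 6=red, 7=red, 8=green, 9=blue.
Since 5 ≥ 4, a proper 5-coloring certainly exists.

Yes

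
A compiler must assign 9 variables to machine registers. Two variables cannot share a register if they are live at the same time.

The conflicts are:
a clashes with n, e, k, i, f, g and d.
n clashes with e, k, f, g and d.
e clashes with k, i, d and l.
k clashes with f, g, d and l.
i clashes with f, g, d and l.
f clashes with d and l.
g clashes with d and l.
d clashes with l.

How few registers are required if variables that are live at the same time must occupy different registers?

a, n, k, g, d pairwise conflict, so at least 5 registers are needed.
Using 5 registers: a=2, n=5, e=4, k=3, i=3, f=4, g=4, d=1, l=2. Every pair that conflicts lands in different registers.

5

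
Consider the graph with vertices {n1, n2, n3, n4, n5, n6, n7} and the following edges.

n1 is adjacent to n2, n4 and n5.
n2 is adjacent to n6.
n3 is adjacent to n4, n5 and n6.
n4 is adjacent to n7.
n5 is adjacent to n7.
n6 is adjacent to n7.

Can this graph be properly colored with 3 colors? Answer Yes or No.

The chromatic number is 3. The cycle n2-n6-n3-n4-n1-n2 has odd length 5, so it cannot be 2-colored; at least 3 colors are needed.
A valid assignment using 3 colors: n1=R, n2=G, n3=R, n4=B, n5=B, n6=B, n7=R.
That is already a proper 3-coloring.

Yes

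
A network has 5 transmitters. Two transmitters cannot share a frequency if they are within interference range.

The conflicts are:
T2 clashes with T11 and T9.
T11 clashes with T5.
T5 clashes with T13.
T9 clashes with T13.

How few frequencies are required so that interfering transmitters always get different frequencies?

3

The cycle T13-T5-T11-T2-T9-T13 has odd length 5, so it cannot be 2-colored; at least 3 frequencies are needed.
3 frequencies suffice: frequency 1 → {T11, T9}; frequency 2 → {T2, T5}; frequency 3 → {T13}. No two conflicting transmitters share a frequency.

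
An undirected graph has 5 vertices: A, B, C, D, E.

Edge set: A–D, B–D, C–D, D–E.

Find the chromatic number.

A and D are adjacent, so at least 2 colors are needed.
A valid assignment using 2 colors: A=2, B=2, C=2, D=1, E=2. No two adjacent vertices share a color.

2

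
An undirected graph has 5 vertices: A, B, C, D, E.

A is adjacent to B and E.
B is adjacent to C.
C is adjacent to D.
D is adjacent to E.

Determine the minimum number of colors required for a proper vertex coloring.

3

The cycle C-B-A-E-D-C has odd length 5, so it cannot be 2-colored; at least 3 colors are needed.
3 colors suffice: color red → {A, C}; color blue → {B, D}; color green → {E}. No two adjacent vertices share a color.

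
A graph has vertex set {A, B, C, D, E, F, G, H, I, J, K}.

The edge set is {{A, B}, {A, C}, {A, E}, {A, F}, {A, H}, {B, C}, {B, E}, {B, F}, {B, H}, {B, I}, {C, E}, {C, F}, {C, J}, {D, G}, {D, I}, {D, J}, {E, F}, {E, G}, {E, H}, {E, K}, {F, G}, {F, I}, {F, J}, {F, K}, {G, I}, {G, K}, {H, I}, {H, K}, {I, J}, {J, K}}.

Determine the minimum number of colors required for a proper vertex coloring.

A, B, C, E, F are mutually adjacent (a clique of size 5), so at least 5 colors are needed.
5 colors suffice: color 1 → {D, F, H}; color 2 → {E, I}; color 3 → {B, G, J}; color 4 → {A, K}; color 5 → {C}. Every edge joins two different colors.

5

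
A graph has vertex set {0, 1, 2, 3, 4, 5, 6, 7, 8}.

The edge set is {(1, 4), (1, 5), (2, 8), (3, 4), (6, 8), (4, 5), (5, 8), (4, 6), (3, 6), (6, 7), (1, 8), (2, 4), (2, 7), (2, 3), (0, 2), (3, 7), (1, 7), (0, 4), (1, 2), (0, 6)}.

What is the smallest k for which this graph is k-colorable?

1, 4, 5 are mutually adjacent, so at least 3 colors are needed.
3 colors suffice: color red → {4, 7, 8}; color blue → {2, 5, 6}; color green → {0, 1, 3}. Every edge joins two different colors.

3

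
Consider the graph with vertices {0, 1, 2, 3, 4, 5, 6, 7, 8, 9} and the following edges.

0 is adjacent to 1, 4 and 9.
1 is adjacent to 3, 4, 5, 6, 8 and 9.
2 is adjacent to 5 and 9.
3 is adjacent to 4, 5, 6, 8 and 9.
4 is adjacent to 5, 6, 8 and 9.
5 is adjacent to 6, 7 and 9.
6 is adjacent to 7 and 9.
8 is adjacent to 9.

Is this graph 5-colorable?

1, 3, 4, 5, 6, 9 form a clique, so at least 6 colors are needed.
So 5 colors are not enough.

No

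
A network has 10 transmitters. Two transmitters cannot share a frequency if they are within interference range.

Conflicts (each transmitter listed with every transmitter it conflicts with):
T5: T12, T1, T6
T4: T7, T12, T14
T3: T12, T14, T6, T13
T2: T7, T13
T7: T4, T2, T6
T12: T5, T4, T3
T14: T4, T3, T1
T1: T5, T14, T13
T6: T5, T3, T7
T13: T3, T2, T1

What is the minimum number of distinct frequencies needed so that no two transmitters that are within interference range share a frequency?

The cycle T4-T12-T5-T6-T7-T4 has odd length 5, so it cannot be 2-colored; at least 3 frequencies are needed.
3 frequencies suffice: frequency 1 → {T5, T4, T3, T2}; frequency 2 → {T7, T12, T14, T13}; frequency 3 → {T1, T6}. Every pair that conflicts lands in different frequencies.

3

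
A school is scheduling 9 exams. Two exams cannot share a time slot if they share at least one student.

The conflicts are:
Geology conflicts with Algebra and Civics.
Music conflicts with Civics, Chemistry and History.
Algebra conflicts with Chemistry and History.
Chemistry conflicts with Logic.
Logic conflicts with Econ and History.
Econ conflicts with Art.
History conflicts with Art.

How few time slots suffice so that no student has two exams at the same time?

The cycle Music-Civics-Geology-Algebra-Chemistry-Music has odd length 5, so it cannot be 2-colored; at least 3 time slots are needed.
Using 3 time slots: Geology=1, Music=2, Algebra=2, Civics=3, Chemistry=1, Logic=2, Econ=1, History=1, Art=2. Each listed conflict is separated.

3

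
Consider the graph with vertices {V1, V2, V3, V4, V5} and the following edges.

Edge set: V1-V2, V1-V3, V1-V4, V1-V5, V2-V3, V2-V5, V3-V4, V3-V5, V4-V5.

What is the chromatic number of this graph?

V1, V2, V3, V5 are pairwise adjacent (a clique of size 4), so at least 4 colors are needed.
4 colors suffice: color 1 → {V3}; color 2 → {V1}; color 3 → {V5}; color 4 → {V2, V4}. Each edge has distinct colors on its endpoints.

4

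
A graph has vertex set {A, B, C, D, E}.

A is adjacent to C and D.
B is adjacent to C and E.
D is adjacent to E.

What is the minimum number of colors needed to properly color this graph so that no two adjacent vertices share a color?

The cycle C-A-D-E-B-C has odd length 5, so it cannot be 2-colored; at least 3 colors are needed.
One proper 3-coloring: A=blue, B=red, C=green, D=red, E=blue. No two adjacent vertices share a color.

3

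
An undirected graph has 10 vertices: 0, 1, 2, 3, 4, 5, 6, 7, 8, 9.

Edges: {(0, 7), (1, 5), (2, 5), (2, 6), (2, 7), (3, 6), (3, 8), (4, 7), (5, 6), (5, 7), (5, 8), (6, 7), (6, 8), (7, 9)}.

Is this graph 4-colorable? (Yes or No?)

The chromatic number is 4. 2, 5, 6, 7 are mutually adjacent (a clique of size 4), so at least 4 colors are needed.
4 colors suffice: color red → {1, 7, 8}; color blue → {0, 4, 6, 9}; color green → {3, 5}; color yellow → {2}.
That is already a proper 4-coloring.

Yes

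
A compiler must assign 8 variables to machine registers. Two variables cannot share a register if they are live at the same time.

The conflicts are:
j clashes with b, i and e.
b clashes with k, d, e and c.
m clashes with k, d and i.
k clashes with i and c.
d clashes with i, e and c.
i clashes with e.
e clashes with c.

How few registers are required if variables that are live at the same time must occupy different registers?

4

b, d, e, c pairwise conflict, so at least 4 registers are needed.
A valid assignment using 4 registers: j=3, b=1, m=4, k=2, d=3, i=1, e=2, c=4. Each listed conflict is separated.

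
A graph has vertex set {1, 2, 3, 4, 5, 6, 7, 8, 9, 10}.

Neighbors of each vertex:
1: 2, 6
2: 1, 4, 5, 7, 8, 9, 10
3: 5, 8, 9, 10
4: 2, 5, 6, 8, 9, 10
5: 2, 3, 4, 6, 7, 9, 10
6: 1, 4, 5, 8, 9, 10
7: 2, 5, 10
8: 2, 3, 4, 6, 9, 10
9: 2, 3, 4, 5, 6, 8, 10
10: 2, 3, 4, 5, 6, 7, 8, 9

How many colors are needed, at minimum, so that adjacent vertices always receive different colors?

4, 5, 6, 9, 10 form a clique, so at least 5 colors are needed.
5 colors suffice: color a → {1, 10}; color b → {5, 8}; color c → {7, 9}; color d → {2, 3, 6}; color e → {4}. No two adjacent vertices share a color.

5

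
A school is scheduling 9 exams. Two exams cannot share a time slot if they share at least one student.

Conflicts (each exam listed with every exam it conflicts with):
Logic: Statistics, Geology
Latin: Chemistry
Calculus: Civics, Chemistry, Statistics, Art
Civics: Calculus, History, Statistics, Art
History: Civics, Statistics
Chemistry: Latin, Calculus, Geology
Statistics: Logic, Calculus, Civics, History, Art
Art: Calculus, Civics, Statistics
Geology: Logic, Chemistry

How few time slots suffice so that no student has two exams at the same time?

4

Calculus, Civics, Statistics, Art are mutually in conflict, so at least 4 time slots are needed.
A valid assignment using 4 time slots: Logic=3, Latin=2, Calculus=2, Civics=3, History=2, Chemistry=1, Statistics=1, Art=4, Geology=2. No two conflicting exams share a time slot.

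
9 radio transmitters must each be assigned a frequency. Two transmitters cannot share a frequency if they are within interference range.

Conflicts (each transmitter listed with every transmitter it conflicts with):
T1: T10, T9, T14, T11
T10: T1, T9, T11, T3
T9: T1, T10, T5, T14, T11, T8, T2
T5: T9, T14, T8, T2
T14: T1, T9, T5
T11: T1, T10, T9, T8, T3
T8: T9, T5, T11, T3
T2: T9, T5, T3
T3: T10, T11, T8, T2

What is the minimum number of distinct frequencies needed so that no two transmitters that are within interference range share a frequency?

T1, T10, T9, T11 all conflict with each other, so at least 4 frequencies are needed.
4 frequencies suffice: frequency 1 → {T9, T3}; frequency 2 → {T5, T11}; frequency 3 → {T1, T8, T2}; frequency 4 → {T10, T14}. Every pair that conflicts lands in different frequencies.

4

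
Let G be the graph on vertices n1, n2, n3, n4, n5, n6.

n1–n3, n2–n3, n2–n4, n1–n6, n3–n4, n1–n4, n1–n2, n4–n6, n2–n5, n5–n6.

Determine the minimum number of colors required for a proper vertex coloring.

n1, n2, n3, n4 are pairwise adjacent (a clique of size 4), so at least 4 colors are needed.
A valid assignment using 4 colors: n1=3, n2=1, n3=4, n4=2, n5=2, n6=1. Each edge has distinct colors on its endpoints.

4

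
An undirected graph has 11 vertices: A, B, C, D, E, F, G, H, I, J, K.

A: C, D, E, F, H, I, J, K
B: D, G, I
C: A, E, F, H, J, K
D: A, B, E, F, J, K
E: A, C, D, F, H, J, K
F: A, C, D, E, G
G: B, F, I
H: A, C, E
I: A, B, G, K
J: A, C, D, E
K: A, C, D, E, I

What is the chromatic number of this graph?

4

A, D, E, F are mutually adjacent (a clique of size 4), so at least 4 colors are needed.
4 colors suffice: color 1 → {A, B}; color 2 → {E, I}; color 3 → {C, D, G}; color 4 → {F, H, J, K}. Each edge has distinct colors on its endpoints.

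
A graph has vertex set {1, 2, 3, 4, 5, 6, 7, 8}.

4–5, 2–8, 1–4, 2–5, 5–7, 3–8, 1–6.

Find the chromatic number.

2

2 and 8 are adjacent, so at least 2 colors are needed.
2 colors suffice: color a → {1, 5, 8}; color b → {2, 3, 4, 6, 7}. Each edge has distinct colors on its endpoints.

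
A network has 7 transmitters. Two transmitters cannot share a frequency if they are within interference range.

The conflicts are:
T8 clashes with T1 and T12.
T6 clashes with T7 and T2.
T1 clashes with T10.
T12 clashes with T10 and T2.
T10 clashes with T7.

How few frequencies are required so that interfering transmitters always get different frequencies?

3

The cycle T6-T2-T12-T10-T7-T6 has odd length 5, so it cannot be 2-colored; at least 3 frequencies are needed.
3 frequencies suffice: T8=1, T6=2, T1=2, T12=2, T10=1, T7=3, T2=1. Each listed conflict is separated.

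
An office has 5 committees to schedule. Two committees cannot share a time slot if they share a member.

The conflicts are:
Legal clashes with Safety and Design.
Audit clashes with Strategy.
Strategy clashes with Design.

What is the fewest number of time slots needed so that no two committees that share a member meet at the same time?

2

Legal and Design conflict, so at least 2 time slots are needed.
2 time slots suffice: time slot 1 → {Audit, Safety, Design}; time slot 2 → {Legal, Strategy}. Each listed conflict is separated.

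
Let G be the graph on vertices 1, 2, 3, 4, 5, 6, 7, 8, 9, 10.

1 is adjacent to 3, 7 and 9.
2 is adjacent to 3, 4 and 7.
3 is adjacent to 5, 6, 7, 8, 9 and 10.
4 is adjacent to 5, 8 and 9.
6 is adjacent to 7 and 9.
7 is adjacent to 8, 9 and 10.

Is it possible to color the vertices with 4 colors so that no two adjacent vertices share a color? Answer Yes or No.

Yes

The chromatic number is 4. 3, 6, 7, 9 are pairwise adjacent (a clique of size 4), so at least 4 colors are needed.
4 colors suffice: color red → {3, 4}; color blue → {5, 7}; color green → {2, 8, 9, 10}; color yellow → {1, 6}.
That is already a proper 4-coloring.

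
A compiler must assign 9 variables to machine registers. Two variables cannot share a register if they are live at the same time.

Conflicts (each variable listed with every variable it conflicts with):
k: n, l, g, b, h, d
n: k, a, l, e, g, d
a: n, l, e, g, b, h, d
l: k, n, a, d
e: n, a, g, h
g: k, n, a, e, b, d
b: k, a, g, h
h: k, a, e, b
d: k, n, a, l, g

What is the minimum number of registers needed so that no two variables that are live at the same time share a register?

n, a, e, g pairwise conflict, so at least 4 registers are needed.
4 registers suffice: register 1 → {k, a}; register 2 → {l, g, h}; register 3 → {n, b}; register 4 → {e, d}. No two conflicting variables share a register.

4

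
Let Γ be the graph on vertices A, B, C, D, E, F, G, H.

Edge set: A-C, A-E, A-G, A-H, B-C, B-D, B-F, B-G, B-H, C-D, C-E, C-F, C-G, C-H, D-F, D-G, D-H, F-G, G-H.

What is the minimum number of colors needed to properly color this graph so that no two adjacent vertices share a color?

5

B, C, D, F, G form a clique, so at least 5 colors are needed.
5 colors suffice: color 1 → {C}; color 2 → {E, G}; color 3 → {F, H}; color 4 → {A, B}; color 5 → {D}. Each edge has distinct colors on its endpoints.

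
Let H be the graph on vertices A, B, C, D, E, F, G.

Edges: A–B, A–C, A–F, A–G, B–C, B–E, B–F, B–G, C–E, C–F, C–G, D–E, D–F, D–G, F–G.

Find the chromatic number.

5

A, B, C, F, G are mutually adjacent (a clique of size 5), so at least 5 colors are needed.
5 colors suffice: A=purple, B=green, C=yellow, D=green, E=red, F=blue, G=red. Each edge has distinct colors on its endpoints.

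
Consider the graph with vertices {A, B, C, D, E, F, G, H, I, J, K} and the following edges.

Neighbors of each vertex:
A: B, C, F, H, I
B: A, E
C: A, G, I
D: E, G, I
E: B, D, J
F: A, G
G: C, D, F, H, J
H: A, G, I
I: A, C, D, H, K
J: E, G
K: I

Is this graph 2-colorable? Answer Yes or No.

A, H, I are mutually adjacent, so at least 3 colors are needed.
So 2 colors are not enough.

No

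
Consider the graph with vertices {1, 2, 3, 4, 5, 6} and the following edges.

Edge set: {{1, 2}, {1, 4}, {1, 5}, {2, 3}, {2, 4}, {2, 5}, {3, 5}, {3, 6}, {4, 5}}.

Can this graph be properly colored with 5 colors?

Yes

The chromatic number is 4. 1, 2, 4, 5 form a clique, so at least 4 colors are needed.
4 colors suffice: color a → {5, 6}; color b → {2}; color c → {3, 4}; color d → {1}.
Since 5 ≥ 4, a proper 5-coloring certainly exists.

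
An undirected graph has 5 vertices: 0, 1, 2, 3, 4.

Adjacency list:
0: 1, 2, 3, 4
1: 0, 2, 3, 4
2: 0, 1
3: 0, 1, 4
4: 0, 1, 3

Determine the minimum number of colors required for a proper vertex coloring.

4

0, 1, 3, 4 form a clique, so at least 4 colors are needed.
4 colors suffice: color red → {0}; color blue → {1}; color green → {2, 3}; color yellow → {4}. Each edge has distinct colors on its endpoints.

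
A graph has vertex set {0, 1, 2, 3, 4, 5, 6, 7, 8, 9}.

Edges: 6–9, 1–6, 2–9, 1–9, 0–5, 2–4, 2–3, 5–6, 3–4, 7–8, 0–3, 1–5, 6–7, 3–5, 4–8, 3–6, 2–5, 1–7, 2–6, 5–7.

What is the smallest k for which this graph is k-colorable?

4

1, 5, 6, 7 form a clique, so at least 4 colors are needed.
4 colors suffice: 0=b, 1=c, 2=d, 3=c, 4=a, 5=a, 6=b, 7=d, 8=b, 9=a. Every edge joins two different colors.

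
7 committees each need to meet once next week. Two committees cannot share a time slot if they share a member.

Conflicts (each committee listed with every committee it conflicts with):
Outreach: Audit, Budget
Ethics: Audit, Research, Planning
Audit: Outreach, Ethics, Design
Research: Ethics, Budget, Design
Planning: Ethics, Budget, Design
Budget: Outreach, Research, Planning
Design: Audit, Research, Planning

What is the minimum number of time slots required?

The cycle Design-Audit-Outreach-Budget-Planning-Design has odd length 5, so it cannot be 2-colored; at least 3 time slots are needed.
3 time slots suffice: time slot 1 → {Ethics, Budget, Design}; time slot 2 → {Audit, Research, Planning}; time slot 3 → {Outreach}. Each listed conflict is separated.

3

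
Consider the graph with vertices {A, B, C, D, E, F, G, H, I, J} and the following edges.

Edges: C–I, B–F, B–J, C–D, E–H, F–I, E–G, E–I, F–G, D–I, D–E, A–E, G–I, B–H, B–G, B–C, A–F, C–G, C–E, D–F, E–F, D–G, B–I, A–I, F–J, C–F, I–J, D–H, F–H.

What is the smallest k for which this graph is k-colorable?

6

C, D, E, F, G, I are pairwise adjacent (a clique of size 6), so at least 6 colors are needed.
6 colors suffice: color 1 → {F}; color 2 → {H, I}; color 3 → {B, E}; color 4 → {A, D, J}; color 5 → {G}; color 6 → {C}. Every edge joins two different colors.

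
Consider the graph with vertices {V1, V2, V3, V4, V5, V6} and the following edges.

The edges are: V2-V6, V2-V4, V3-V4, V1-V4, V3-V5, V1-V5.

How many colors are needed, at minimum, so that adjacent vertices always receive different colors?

2

V1 and V4 are adjacent, so at least 2 colors are needed.
2 colors suffice: color 1 → {V4, V5, V6}; color 2 → {V1, V2, V3}. Every edge joins two different colors.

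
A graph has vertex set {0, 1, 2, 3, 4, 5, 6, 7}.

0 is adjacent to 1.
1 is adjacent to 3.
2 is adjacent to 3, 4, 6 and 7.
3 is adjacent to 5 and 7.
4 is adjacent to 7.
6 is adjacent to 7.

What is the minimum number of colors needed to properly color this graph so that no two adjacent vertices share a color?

2, 4, 7 form a triangle, so at least 3 colors are needed.
3 colors suffice: color red → {1, 5, 7}; color blue → {0, 2}; color green → {3, 4, 6}. Each edge has distinct colors on its endpoints.

3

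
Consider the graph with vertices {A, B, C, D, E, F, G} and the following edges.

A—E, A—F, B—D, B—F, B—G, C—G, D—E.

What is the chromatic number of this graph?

3

The cycle E-D-B-F-A-E has odd length 5, so it cannot be 2-colored; at least 3 colors are needed.
3 colors suffice: color 1 → {A, B, C}; color 2 → {D, F, G}; color 3 → {E}. Each edge has distinct colors on its endpoints.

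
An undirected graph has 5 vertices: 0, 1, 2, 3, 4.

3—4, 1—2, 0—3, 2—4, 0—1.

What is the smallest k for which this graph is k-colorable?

The cycle 4-3-0-1-2-4 has odd length 5, so it cannot be 2-colored; at least 3 colors are needed.
3 colors suffice: color red → {0, 2}; color blue → {1, 3}; color green → {4}. No two adjacent vertices share a color.

3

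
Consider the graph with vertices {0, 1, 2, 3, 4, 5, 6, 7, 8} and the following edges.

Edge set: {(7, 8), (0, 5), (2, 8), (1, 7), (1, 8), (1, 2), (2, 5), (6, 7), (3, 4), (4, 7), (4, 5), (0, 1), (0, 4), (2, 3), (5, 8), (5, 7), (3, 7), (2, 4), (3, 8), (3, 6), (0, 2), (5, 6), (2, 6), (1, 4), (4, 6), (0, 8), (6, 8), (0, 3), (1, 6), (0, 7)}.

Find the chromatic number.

0, 2, 3, 4 are mutually adjacent (a clique of size 4), so at least 4 colors are needed.
4 colors suffice: color a → {4, 8}; color b → {0, 6}; color c → {2, 7}; color d → {1, 3, 5}. Each edge has distinct colors on its endpoints.

4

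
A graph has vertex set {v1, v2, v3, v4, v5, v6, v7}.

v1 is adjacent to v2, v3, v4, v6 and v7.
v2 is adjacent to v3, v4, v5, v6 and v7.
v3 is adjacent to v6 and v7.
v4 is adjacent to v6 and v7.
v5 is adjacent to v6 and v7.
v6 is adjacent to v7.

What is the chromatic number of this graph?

5

v1, v2, v3, v6, v7 are pairwise adjacent (a clique of size 5), so at least 5 colors are needed.
5 colors suffice: color 1 → {v6}; color 2 → {v2}; color 3 → {v7}; color 4 → {v1, v5}; color 5 → {v3, v4}. Every edge joins two different colors.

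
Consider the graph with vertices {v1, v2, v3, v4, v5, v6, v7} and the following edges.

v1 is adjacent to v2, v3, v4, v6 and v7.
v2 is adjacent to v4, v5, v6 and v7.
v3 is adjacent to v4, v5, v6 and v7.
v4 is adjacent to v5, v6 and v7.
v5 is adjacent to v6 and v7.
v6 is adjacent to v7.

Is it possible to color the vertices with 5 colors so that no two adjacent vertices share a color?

The chromatic number is 5. v1, v2, v4, v6, v7 form a clique, so at least 5 colors are needed.
One proper 5-coloring: v1=4, v2=5, v3=5, v4=1, v5=4, v6=2, v7=3.
That is already a proper 5-coloring.

Yes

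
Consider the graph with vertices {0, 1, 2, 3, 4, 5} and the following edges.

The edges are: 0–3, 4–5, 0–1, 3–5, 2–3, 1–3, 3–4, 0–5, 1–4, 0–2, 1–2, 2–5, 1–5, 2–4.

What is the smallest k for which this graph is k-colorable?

5

1, 2, 3, 4, 5 are pairwise adjacent (a clique of size 5), so at least 5 colors are needed.
5 colors suffice: color a → {2}; color b → {5}; color c → {1}; color d → {3}; color e → {0, 4}. Every edge joins two different colors.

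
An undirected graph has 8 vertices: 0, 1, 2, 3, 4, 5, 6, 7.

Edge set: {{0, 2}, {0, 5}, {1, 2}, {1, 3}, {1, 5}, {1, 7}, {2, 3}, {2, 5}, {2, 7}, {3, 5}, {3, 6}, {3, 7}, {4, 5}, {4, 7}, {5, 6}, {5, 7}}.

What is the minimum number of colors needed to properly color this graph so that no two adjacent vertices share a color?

5

1, 2, 3, 5, 7 form a clique, so at least 5 colors are needed.
5 colors suffice: 0=blue, 1=purple, 2=yellow, 3=green, 4=green, 5=red, 6=blue, 7=blue. No two adjacent vertices share a color.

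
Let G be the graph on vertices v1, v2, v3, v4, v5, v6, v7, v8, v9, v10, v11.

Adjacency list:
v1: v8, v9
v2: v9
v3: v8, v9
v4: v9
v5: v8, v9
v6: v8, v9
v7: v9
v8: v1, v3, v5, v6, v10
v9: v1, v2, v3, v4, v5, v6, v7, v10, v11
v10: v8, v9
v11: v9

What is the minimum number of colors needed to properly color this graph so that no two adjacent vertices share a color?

2

v2 and v9 are adjacent, so at least 2 colors are needed.
2 colors suffice: v1=2, v2=2, v3=2, v4=2, v5=2, v6=2, v7=2, v8=1, v9=1, v10=2, v11=2. Each edge has distinct colors on its endpoints.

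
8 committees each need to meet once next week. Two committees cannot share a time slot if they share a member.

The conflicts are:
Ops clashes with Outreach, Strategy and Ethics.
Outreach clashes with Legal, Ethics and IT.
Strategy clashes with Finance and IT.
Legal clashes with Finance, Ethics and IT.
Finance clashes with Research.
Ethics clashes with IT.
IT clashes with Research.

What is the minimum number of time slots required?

Outreach, Legal, Ethics, IT are mutually in conflict, so at least 4 time slots are needed.
Using 4 time slots: Ops=1, Outreach=3, Strategy=2, Legal=2, Finance=1, Ethics=4, IT=1, Research=2. Every pair that conflicts lands in different time slots.

4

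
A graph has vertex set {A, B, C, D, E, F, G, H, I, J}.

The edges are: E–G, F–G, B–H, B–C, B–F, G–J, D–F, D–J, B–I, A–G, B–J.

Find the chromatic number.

2

B and I are adjacent, so at least 2 colors are needed.
2 colors suffice: A=2, B=1, C=2, D=1, E=2, F=2, G=1, H=2, I=2, J=2. Every edge joins two different colors.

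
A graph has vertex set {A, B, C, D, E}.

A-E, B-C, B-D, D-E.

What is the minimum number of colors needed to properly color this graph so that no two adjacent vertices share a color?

B and C are adjacent, so at least 2 colors are needed.
A valid assignment using 2 colors: A=1, B=2, C=1, D=1, E=2. Each edge has distinct colors on its endpoints.

2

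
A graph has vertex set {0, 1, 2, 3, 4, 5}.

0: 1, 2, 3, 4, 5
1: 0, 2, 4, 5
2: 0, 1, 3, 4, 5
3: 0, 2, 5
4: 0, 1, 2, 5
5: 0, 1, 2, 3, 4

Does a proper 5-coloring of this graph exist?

Yes

The chromatic number is 5. 0, 1, 2, 4, 5 are pairwise adjacent (a clique of size 5), so at least 5 colors are needed.
5 colors suffice: color red → {5}; color blue → {2}; color green → {0}; color yellow → {1, 3}; color purple → {4}.
That is already a proper 5-coloring.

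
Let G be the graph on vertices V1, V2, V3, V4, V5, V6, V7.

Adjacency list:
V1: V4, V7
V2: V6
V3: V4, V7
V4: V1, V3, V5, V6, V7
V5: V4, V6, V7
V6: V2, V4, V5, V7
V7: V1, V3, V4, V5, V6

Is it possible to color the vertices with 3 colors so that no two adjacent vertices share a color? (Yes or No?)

V4, V5, V6, V7 form a clique, so at least 4 colors are needed.
So 3 colors are not enough.

No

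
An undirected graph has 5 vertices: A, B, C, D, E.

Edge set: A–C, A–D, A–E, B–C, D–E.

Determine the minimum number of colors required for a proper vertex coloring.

A, D, E are pairwise adjacent, so at least 3 colors are needed.
3 colors suffice: color 1 → {A, B}; color 2 → {C, E}; color 3 → {D}. Every edge joins two different colors.

3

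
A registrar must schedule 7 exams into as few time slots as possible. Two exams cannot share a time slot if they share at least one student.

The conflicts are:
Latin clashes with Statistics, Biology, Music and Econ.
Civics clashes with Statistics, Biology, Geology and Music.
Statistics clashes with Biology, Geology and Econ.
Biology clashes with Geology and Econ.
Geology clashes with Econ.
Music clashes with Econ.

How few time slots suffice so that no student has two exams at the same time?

4

Statistics, Biology, Geology, Econ are mutually in conflict, so at least 4 time slots are needed.
4 time slots suffice: time slot 1 → {Biology, Music}; time slot 2 → {Civics, Econ}; time slot 3 → {Statistics}; time slot 4 → {Latin, Geology}. Each listed conflict is separated.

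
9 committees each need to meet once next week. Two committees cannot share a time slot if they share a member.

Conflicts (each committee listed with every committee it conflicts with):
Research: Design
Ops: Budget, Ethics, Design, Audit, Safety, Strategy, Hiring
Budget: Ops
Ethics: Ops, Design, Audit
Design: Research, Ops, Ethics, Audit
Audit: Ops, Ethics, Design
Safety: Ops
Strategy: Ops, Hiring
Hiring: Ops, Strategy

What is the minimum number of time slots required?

4

Ops, Ethics, Design, Audit pairwise conflict, so at least 4 time slots are needed.
4 time slots suffice: time slot 1 → {Research, Ops}; time slot 2 → {Budget, Design, Safety, Hiring}; time slot 3 → {Ethics, Strategy}; time slot 4 → {Audit}. Every pair that conflicts lands in different time slots.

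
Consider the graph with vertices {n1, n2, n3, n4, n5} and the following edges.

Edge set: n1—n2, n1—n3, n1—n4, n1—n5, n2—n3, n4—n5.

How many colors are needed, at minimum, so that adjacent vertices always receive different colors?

3

n1, n2, n3 are mutually adjacent, so at least 3 colors are needed.
3 colors suffice: n1=1, n2=3, n3=2, n4=3, n5=2. Each edge has distinct colors on its endpoints.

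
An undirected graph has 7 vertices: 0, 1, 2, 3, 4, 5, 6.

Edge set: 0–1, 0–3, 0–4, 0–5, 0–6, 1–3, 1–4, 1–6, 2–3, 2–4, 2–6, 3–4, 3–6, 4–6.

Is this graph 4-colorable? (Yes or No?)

No

0, 1, 3, 4, 6 are mutually adjacent (a clique of size 5), so at least 5 colors are needed.
So 4 colors are not enough.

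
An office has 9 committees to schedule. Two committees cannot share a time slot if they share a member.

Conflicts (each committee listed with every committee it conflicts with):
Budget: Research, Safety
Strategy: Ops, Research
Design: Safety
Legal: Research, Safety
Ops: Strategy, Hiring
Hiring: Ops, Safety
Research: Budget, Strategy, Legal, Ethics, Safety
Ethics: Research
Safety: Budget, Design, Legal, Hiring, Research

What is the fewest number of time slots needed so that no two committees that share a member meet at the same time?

3

Budget, Research, Safety all conflict with each other, so at least 3 time slots are needed.
3 time slots suffice: time slot 1 → {Ops, Ethics, Safety}; time slot 2 → {Design, Hiring, Research}; time slot 3 → {Budget, Strategy, Legal}. Each listed conflict is separated.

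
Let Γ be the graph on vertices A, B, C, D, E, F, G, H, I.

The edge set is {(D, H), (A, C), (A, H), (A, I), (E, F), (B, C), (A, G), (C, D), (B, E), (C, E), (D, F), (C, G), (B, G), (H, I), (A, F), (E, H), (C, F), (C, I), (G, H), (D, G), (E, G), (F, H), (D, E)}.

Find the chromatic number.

4

C, D, E, G form a clique, so at least 4 colors are needed.
4 colors suffice: A=green, B=yellow, C=red, D=yellow, E=green, F=blue, G=blue, H=red, I=blue. Every edge joins two different colors.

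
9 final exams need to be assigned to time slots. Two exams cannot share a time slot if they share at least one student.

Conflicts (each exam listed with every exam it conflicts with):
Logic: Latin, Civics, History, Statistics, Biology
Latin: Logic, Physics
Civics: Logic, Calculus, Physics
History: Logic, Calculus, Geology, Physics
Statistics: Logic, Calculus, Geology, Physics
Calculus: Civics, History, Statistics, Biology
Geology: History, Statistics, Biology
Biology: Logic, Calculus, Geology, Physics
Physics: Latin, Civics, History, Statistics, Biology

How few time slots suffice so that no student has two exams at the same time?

History and Geology conflict, so at least 2 time slots are needed.
2 time slots suffice: Logic=1, Latin=2, Civics=2, History=2, Statistics=2, Calculus=1, Geology=1, Biology=2, Physics=1. No two conflicting exams share a time slot.

2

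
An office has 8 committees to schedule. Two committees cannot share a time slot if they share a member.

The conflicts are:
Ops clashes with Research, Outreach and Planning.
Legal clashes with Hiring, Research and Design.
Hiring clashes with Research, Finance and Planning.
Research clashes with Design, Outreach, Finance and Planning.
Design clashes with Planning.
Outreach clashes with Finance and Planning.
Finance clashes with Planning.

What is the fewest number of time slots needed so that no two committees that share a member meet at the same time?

4

Hiring, Research, Finance, Planning pairwise conflict, so at least 4 time slots are needed.
4 time slots suffice: time slot 1 → {Research}; time slot 2 → {Legal, Planning}; time slot 3 → {Hiring, Design, Outreach}; time slot 4 → {Ops, Finance}. No two conflicting committees share a time slot.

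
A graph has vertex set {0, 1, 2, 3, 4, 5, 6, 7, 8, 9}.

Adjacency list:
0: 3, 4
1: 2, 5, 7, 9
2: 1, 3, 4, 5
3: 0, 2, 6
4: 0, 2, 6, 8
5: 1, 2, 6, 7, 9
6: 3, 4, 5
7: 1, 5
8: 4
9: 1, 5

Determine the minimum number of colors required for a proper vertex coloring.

3

1, 2, 5 are mutually adjacent, so at least 3 colors are needed.
A valid assignment using 3 colors: 0=blue, 1=blue, 2=green, 3=red, 4=red, 5=red, 6=blue, 7=green, 8=blue, 9=green. Each edge has distinct colors on its endpoints.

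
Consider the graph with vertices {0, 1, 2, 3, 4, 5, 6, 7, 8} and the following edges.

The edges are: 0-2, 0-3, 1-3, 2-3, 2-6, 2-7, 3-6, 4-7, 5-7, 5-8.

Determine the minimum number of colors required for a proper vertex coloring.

3

2, 3, 6 are mutually adjacent, so at least 3 colors are needed.
A valid assignment using 3 colors: 0=c, 1=b, 2=b, 3=a, 4=b, 5=b, 6=c, 7=a, 8=a. No two adjacent vertices share a color.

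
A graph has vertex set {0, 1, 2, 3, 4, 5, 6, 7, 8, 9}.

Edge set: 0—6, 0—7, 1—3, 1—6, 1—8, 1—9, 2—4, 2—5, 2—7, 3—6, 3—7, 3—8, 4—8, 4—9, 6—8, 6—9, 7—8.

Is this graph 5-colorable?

Yes

The chromatic number is 4. 1, 3, 6, 8 are pairwise adjacent (a clique of size 4), so at least 4 colors are needed.
4 colors suffice: color a → {0, 2, 8, 9}; color b → {4, 5, 6, 7}; color c → {1}; color d → {3}.
Since 5 ≥ 4, a proper 5-coloring certainly exists.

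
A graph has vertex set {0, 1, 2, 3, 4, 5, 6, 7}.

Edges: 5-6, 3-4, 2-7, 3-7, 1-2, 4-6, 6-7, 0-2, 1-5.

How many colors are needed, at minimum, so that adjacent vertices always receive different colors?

3

The cycle 5-1-2-7-6-5 has odd length 5, so it cannot be 2-colored; at least 3 colors are needed.
3 colors suffice: color red → {2, 3, 6}; color blue → {0, 1, 4, 7}; color green → {5}. No two adjacent vertices share a color.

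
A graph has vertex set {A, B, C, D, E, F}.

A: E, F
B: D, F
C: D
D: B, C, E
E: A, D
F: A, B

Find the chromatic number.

The cycle B-D-E-A-F-B has odd length 5, so it cannot be 2-colored; at least 3 colors are needed.
3 colors suffice: color 1 → {D, F}; color 2 → {B, C, E}; color 3 → {A}. Every edge joins two different colors.

3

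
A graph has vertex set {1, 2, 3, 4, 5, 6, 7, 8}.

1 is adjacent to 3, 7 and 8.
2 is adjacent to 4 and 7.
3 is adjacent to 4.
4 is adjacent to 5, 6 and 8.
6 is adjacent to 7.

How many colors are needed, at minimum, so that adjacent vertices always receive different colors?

3

The cycle 7-6-4-3-1-7 has odd length 5, so it cannot be 2-colored; at least 3 colors are needed.
3 colors suffice: color a → {4, 7}; color b → {1, 2, 5, 6}; color c → {3, 8}. Every edge joins two different colors.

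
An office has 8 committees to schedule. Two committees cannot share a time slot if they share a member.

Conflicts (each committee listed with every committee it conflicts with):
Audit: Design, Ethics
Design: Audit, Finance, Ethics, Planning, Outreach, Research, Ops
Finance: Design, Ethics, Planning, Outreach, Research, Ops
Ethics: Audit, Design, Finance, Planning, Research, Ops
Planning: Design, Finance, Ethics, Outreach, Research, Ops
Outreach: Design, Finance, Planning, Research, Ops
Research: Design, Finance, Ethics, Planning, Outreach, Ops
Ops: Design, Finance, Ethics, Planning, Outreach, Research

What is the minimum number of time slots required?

6

Design, Finance, Planning, Outreach, Research, Ops all conflict with each other, so at least 6 time slots are needed.
A valid assignment using 6 time slots: Audit=2, Design=1, Finance=2, Ethics=6, Planning=3, Outreach=6, Research=5, Ops=4. No two conflicting committees share a time slot.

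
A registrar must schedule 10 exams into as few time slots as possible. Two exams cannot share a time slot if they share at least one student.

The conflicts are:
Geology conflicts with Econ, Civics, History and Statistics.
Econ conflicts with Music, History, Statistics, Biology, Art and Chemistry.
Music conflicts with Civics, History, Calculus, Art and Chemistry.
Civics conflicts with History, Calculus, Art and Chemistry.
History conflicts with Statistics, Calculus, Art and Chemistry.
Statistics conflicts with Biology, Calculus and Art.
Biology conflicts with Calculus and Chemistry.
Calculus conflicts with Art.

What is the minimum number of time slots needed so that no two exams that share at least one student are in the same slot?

5

Music, Civics, History, Calculus, Art pairwise conflict, so at least 5 time slots are needed.
5 time slots suffice: Geology=5, Econ=2, Music=3, Civics=4, History=1, Statistics=3, Biology=1, Calculus=2, Art=5, Chemistry=5. Every pair that conflicts lands in different time slots.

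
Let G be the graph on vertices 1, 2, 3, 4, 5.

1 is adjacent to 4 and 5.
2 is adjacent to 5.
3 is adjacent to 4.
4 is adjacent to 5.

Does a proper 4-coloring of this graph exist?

The chromatic number is 3. 1, 4, 5 are pairwise adjacent, so at least 3 colors are needed.
3 colors suffice: 1=green, 2=blue, 3=red, 4=blue, 5=red.
Since 4 ≥ 3, a proper 4-coloring certainly exists.

Yes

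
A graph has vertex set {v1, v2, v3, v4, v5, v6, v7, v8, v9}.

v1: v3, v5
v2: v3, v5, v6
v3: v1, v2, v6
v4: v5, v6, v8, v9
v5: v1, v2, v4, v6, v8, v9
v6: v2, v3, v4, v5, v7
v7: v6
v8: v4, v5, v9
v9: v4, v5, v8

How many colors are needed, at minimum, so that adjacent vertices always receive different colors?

v4, v5, v8, v9 are pairwise adjacent (a clique of size 4), so at least 4 colors are needed.
4 colors suffice: color R → {v3, v5, v7}; color B → {v1, v6, v9}; color G → {v2, v4}; color Y → {v8}. Every edge joins two different colors.

4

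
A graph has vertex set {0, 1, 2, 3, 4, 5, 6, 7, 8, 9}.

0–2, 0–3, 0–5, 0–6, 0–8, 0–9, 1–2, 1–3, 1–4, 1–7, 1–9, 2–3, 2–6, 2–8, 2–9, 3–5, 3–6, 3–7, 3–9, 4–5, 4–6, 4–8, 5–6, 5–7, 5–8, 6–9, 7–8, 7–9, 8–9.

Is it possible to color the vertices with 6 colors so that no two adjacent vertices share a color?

Yes

The chromatic number is 5. 0, 2, 3, 6, 9 are pairwise adjacent (a clique of size 5), so at least 5 colors are needed.
A valid assignment using 5 colors: 0=e, 1=d, 2=c, 3=a, 4=c, 5=b, 6=d, 7=c, 8=a, 9=b.
Since 6 ≥ 5, a proper 6-coloring certainly exists.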